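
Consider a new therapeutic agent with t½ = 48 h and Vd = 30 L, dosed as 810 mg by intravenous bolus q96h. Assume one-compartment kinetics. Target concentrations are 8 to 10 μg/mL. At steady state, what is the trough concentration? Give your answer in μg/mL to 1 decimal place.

9.0 μg/mL

The dosing interval is 2 half-lives, so f = 2^(−2) = 0.25.
At steady state, R = 1/(1 − 0.25) = 4/3.
Single-dose peak C₀ = D/Vd = 810/30 = 27 μg/mL.
Steady-state peak Cmax,ss = C₀·R = 27 × 4/3 ≈ 36.000 μg/mL.
Steady-state trough Cmin,ss = Cmax,ss·f ≈ 36.000 × 0.25 ≈ 9.000 μg/mL.
Trough 9.0 μg/mL vs MEC 8 μg/mL: adequate.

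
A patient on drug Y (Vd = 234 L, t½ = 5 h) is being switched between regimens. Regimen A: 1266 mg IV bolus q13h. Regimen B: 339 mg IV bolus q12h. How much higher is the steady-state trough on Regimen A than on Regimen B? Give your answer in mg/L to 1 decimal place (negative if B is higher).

Regimen A: f = (1/2)^(13/5) ≈ 0.1649; Cmin,ss = (1266/234)·f/(1−f) ≈ 1.068 mg/L.
Regimen B: f = (1/2)^(12/5) ≈ 0.1895; Cmin,ss = (339/234)·f/(1−f) ≈ 0.339 mg/L.
Difference ≈ 1.068 − 0.339 ≈ 0.729 mg/L.

0.7 mg/L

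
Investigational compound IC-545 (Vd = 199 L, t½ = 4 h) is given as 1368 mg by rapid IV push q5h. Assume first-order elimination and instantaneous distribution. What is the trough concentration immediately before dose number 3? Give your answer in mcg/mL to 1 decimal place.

f = (1/2)^(τ/t½) = (1/2)^(5/4) ≈ 0.4204.
C₀ = D/Vd = 1368/199 ≈ 6.874 mcg/mL.
Before the 3rd dose, 2 doses have been given. Superposition: Cmin = C₀·(f + f²).
≈ 6.874 × (0.4204 + 0.1767) ≈ 6.874 × 0.5971 ≈ 4.104 mcg/mL.

4.1 mcg/mL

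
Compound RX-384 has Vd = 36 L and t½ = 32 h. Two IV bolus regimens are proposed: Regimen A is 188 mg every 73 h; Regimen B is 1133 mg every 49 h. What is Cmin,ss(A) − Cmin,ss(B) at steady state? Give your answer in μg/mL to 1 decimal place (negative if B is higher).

-15.3 μg/mL

Regimen A: f = (1/2)^(73/32) ≈ 0.2057; Cmin,ss = (188/36)·f/(1−f) ≈ 1.352 μg/mL.
Regimen B: f = (1/2)^(49/32) ≈ 0.3460; Cmin,ss = (1133/36)·f/(1−f) ≈ 16.650 μg/mL.
Difference ≈ 1.352 − 16.650 ≈ -15.298 μg/mL.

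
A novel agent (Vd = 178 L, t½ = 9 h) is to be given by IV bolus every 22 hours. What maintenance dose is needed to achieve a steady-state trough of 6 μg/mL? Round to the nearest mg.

4745 mg

τ/t½ = 22/9 ≈ 2.4444, so f = (1/2)^(22/9) ≈ 0.183717.
Cmin,ss = (D/Vd)·f/(1−f), so D = Cmin,ss·Vd·(1−f)/f.
D = 6 × 178 × (1−f)/f ≈ 6 × 178 × 4.44315 ≈ 4745.28 mg.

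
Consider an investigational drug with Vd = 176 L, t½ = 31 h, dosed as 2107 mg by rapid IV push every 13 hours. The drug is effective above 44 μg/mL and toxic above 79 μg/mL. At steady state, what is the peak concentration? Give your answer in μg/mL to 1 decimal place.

47.5 μg/mL

k = ln2/t½ = ln2/31 ≈ 0.022360 h⁻¹; fraction remaining f = e^(−kτ) = e^(−0.022360×13) ≈ 0.7478.
Accumulation ratio R = 1/(1 − f) ≈ 1/0.2522 ≈ 3.9651.
Single-dose peak C₀ = D/Vd = 2107/176 ≈ 11.972 μg/mL.
Steady-state peak Cmax,ss = C₀·R ≈ 11.972 × 3.9651 ≈ 47.470 μg/mL.
Peak 47.5 μg/mL vs MTC 79 μg/mL: below toxic threshold.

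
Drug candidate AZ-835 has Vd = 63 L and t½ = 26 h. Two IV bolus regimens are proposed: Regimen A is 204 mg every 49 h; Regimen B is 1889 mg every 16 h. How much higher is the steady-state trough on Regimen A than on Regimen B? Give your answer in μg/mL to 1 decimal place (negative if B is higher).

Regimen A: f = (1/2)^(49/26) ≈ 0.2708; Cmin,ss = (204/63)·f/(1−f) ≈ 1.203 μg/mL.
Regimen B: f = (1/2)^(16/26) ≈ 0.6528; Cmin,ss = (1889/63)·f/(1−f) ≈ 56.376 μg/mL.
Difference ≈ 1.203 − 56.376 ≈ -55.173 μg/mL.

-55.2 μg/mL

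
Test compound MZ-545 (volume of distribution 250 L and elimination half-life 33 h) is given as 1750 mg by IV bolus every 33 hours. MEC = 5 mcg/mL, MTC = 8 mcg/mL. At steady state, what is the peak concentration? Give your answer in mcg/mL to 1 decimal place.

τ = 33 h = 1 half-life, so f = (1/2)^1 = 0.5.
Accumulation ratio R = 1/(1 − f) = 1/0.5 = 2/1.
Single-dose peak C₀ = D/Vd = 1750/250 = 7 mcg/mL.
Steady-state peak Cmax,ss = C₀·R = 7 × 2/1 ≈ 14.000 mcg/mL.
Peak 14.0 mcg/mL vs MTC 8 mcg/mL: exceeds toxic threshold.

14.0 mcg/mL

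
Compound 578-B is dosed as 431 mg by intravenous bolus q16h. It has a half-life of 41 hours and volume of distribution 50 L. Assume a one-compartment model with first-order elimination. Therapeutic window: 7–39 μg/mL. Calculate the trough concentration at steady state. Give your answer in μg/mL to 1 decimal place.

k = ln2/t½ = ln2/41 ≈ 0.016906 h⁻¹; fraction remaining f = e^(−kτ) = e^(−0.016906×16) ≈ 0.7630.
Each bolus raises the concentration by D/Vd = 431/50 ≈ 8.620 μg/mL.
Steady-state trough Cmin,ss = C₀·f/(1−f) ≈ 8.620 × 0.7630/0.2370 ≈ 27.751 μg/mL.
Trough 27.8 μg/mL vs MEC 7 μg/mL: adequate.

27.8 μg/mL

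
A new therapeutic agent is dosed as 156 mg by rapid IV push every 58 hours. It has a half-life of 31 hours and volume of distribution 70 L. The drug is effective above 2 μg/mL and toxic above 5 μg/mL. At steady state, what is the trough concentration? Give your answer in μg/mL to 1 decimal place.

τ/t½ = 58/31 ≈ 1.871, so fraction remaining f = (1/2)^(58/31) ≈ 0.2734.
Single-dose peak C₀ = D/Vd = 156/70 ≈ 2.229 μg/mL.
Steady-state trough Cmin,ss = C₀·f/(1−f) ≈ 2.229 × 0.2734/0.7266 ≈ 0.839 μg/mL.
Trough 0.8 μg/mL vs MEC 2 μg/mL: subtherapeutic.

0.8 μg/mL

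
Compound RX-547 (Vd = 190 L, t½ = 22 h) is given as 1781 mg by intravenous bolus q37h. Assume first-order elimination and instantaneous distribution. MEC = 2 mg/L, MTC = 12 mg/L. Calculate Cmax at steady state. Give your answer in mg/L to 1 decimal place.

13.6 mg/L

τ/t½ = 37/22 ≈ 1.6818, so fraction remaining f = (1/2)^(37/22) ≈ 0.3117.
Accumulation ratio R = 1/(1 − f) ≈ 1/0.6883 ≈ 1.4529.
Each bolus raises the concentration by D/Vd = 1781/190 ≈ 9.374 mg/L.
Cmax,ss = C₀/(1 − f) ≈ 9.374/0.6883 ≈ 13.619 mg/L.
Peak 13.6 mg/L vs MTC 12 mg/L: exceeds toxic threshold.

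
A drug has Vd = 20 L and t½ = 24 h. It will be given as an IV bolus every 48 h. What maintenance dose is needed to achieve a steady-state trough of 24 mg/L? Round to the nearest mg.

1440 mg

τ/t½ = 48/24 ≈ 2, so f = (1/2)^(48/24) ≈ 0.250000.
Cmin,ss = (D/Vd)·f/(1−f), so D = Cmin,ss·Vd·(1−f)/f.
D = 24 × 20 × (1−f)/f ≈ 24 × 20 × 3.00000 ≈ 1440.00 mg.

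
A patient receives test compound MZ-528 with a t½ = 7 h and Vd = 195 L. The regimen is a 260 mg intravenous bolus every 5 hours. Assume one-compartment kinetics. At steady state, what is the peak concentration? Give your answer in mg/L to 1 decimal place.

3.4 mg/L

k = ln2/t½ = ln2/7 ≈ 0.099021 h⁻¹; fraction remaining f = e^(−kτ) = e^(−0.099021×5) ≈ 0.6095.
Accumulation ratio R = 1/(1 − f) ≈ 1/0.3905 ≈ 2.5608.
Each bolus raises the concentration by D/Vd = 260/195 ≈ 1.333 mg/L.
Cmax,ss = C₀/(1 − f) ≈ 1.333/0.3905 ≈ 3.414 mg/L.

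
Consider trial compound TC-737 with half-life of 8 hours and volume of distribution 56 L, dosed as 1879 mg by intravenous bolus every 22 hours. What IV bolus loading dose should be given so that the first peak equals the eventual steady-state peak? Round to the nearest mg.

2207 mg

f = (1/2)^(22/8) ≈ 0.148651; accumulation ratio R = 1/(1−f) ≈ 1.17461.
Loading dose to hit Cmax,ss on first dose: D_load = D_maint·R ≈ 1879 × 1.17461 ≈ 2207.09 mg.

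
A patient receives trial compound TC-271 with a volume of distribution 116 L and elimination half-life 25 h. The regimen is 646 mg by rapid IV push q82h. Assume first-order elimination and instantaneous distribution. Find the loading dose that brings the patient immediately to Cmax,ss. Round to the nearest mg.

720 mg

f = (1/2)^(82/25) ≈ 0.102949; accumulation ratio R = 1/(1−f) ≈ 1.11476.
Loading dose to hit Cmax,ss on first dose: D_load = D_maint·R ≈ 646 × 1.11476 ≈ 720.13 mg.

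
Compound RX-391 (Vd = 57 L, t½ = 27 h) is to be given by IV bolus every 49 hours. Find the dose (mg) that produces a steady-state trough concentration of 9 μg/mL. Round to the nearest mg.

1292 mg

τ/t½ = 49/27 ≈ 1.8148, so f = (1/2)^(49/27) ≈ 0.284241.
Cmin,ss = (D/Vd)·f/(1−f), so D = Cmin,ss·Vd·(1−f)/f.
D = 9 × 57 × (1−f)/f ≈ 9 × 57 × 2.51814 ≈ 1291.81 mg.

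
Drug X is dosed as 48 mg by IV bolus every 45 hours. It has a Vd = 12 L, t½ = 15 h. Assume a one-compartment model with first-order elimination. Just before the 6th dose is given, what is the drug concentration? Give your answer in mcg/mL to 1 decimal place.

0.6 mcg/mL

f = (1/2)^(τ/t½) = (1/2)^(45/15) ≈ 0.1250.
C₀ = D/Vd = 48/12 ≈ 4.000 mcg/mL.
Before the 6th dose, 5 doses have been given. Superposition: Cmin = C₀·(f + f² + … + f^5).
≈ 4.000 × (0.1250 + 0.0156 + 0.0020 + 0.0002 + 0.0000) ≈ 4.000 × 0.1428 ≈ 0.571 mcg/mL.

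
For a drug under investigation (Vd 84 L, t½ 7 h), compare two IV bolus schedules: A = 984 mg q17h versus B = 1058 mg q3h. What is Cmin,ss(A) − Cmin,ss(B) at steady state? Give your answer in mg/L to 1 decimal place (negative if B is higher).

Regimen A: f = (1/2)^(17/7) ≈ 0.1857; Cmin,ss = (984/84)·f/(1−f) ≈ 2.671 mg/L.
Regimen B: f = (1/2)^(3/7) ≈ 0.7430; Cmin,ss = (1058/84)·f/(1−f) ≈ 36.413 mg/L.
Difference ≈ 2.671 − 36.413 ≈ -33.742 mg/L.

-33.7 mg/L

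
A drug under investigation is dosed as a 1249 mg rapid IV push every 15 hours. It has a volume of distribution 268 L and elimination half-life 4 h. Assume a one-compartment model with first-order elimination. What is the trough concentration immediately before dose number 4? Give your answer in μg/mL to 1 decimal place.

f = (1/2)^(τ/t½) = (1/2)^(15/4) ≈ 0.0743.
C₀ = D/Vd = 1249/268 ≈ 4.660 μg/mL.
Before the 4th dose, 3 doses have been given. Superposition: Cmin = C₀·(f + f² + … + f^3).
≈ 4.660 × (0.0743 + 0.0055 + 0.0004) ≈ 4.660 × 0.0802 ≈ 0.374 μg/mL.

0.4 μg/mL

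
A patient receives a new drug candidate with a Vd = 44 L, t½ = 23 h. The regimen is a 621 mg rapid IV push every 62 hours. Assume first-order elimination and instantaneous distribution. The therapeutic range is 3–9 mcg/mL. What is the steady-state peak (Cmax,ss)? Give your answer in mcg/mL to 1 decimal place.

16.7 mcg/mL

k = ln2/t½ = ln2/23 ≈ 0.030137 h⁻¹; fraction remaining f = e^(−kτ) = e^(−0.030137×62) ≈ 0.1544.
At steady state, accumulation factor R = 1/(1 − e^(−kτ)) ≈ 1.1826.
Each bolus raises the concentration by D/Vd = 621/44 ≈ 14.114 mcg/mL.
Steady-state peak Cmax,ss = C₀·R ≈ 14.114 × 1.1826 ≈ 16.691 mcg/mL.
Peak 16.7 mcg/mL vs MTC 9 mcg/mL: exceeds toxic threshold.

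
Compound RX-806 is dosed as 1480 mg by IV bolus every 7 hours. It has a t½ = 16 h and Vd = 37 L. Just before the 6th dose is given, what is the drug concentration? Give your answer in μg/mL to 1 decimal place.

f = (1/2)^(τ/t½) = (1/2)^(7/16) ≈ 0.7384.
C₀ = D/Vd = 1480/37 ≈ 40.000 μg/mL.
Before the 6th dose, 5 doses have been given. Superposition: Cmin = C₀·(f + f² + … + f^5).
≈ 40.000 × (0.7384 + 0.5452 + 0.4026 + 0.2973 + 0.2195) ≈ 40.000 × 2.2030 ≈ 88.120 μg/mL.

88.1 μg/mL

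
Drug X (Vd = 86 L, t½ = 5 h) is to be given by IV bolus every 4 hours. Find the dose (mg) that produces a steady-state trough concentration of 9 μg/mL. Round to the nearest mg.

τ/t½ = 4/5 ≈ 0.8, so f = (1/2)^(4/5) ≈ 0.574349.
Cmin,ss = (D/Vd)·f/(1−f), so D = Cmin,ss·Vd·(1−f)/f.
D = 9 × 86 × (1−f)/f ≈ 9 × 86 × 0.74110 ≈ 573.61 mg.

574 mg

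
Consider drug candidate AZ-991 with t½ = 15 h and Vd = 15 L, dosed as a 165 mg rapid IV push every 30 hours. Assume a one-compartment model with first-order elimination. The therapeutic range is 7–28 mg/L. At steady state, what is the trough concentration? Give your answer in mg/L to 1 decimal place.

The dosing interval is 2 half-lives, so f = 2^(−2) = 0.25.
Accumulation ratio R = 1/(1 − f) = 1/0.75 = 4/3.
Single-dose peak C₀ = D/Vd = 165/15 = 11 mg/L.
Steady-state peak Cmax,ss = C₀·R = 11 × 4/3 ≈ 14.667 mg/L.
Steady-state trough Cmin,ss = Cmax,ss·f ≈ 14.667 × 0.25 ≈ 3.667 mg/L.
Trough 3.7 mg/L vs MEC 7 mg/L: subtherapeutic.

3.7 mg/L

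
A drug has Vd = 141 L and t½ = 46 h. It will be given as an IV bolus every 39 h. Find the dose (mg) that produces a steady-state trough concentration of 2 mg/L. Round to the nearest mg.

τ/t½ = 39/46 ≈ 0.84783, so f = (1/2)^(39/46) ≈ 0.555621.
Cmin,ss = (D/Vd)·f/(1−f), so D = Cmin,ss·Vd·(1−f)/f.
D = 2 × 141 × (1−f)/f ≈ 2 × 141 × 0.79979 ≈ 225.54 mg.

226 mg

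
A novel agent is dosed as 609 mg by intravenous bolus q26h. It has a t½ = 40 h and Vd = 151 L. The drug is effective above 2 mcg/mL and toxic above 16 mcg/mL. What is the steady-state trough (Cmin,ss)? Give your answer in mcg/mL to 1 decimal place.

τ/t½ = 26/40 ≈ 0.65, so fraction remaining f = (1/2)^(26/40) ≈ 0.6373.
Each bolus raises the concentration by D/Vd = 609/151 ≈ 4.033 mcg/mL.
Steady-state trough Cmin,ss = C₀·f/(1−f) ≈ 4.033 × 0.6373/0.3627 ≈ 7.086 mcg/mL.
Trough 7.1 mcg/mL vs MEC 2 mcg/mL: adequate.

7.1 mcg/mL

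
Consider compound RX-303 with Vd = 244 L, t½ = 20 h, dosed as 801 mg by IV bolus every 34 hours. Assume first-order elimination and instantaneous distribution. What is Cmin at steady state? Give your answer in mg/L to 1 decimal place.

1.5 mg/L

k = ln2/t½ = ln2/20 ≈ 0.034657 h⁻¹; fraction remaining f = e^(−kτ) = e^(−0.034657×34) ≈ 0.3078.
Accumulation ratio R = 1/(1 − f) ≈ 1/0.6922 ≈ 1.4447.
Single-dose peak C₀ = D/Vd = 801/244 ≈ 3.283 mg/L.
Cmax,ss = C₀/(1 − f) ≈ 3.283/0.6922 ≈ 4.743 mg/L.
Steady-state trough Cmin,ss = Cmax,ss·f ≈ 4.743 × 0.3078 ≈ 1.460 mg/L.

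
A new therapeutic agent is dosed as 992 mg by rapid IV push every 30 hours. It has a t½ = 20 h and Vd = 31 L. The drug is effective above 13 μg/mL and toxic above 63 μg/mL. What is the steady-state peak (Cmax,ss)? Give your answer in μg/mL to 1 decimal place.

49.5 μg/mL

k = ln2/t½ = ln2/20 ≈ 0.034657 h⁻¹; fraction remaining f = e^(−kτ) = e^(−0.034657×30) ≈ 0.3536.
Accumulation ratio R = 1/(1 − f) ≈ 1/0.6464 ≈ 1.5470.
Each bolus raises the concentration by D/Vd = 992/31 ≈ 32.000 μg/mL.
Steady-state peak Cmax,ss = C₀·R ≈ 32.000 × 1.5470 ≈ 49.504 μg/mL.
Peak 49.5 μg/mL vs MTC 63 μg/mL: below toxic threshold.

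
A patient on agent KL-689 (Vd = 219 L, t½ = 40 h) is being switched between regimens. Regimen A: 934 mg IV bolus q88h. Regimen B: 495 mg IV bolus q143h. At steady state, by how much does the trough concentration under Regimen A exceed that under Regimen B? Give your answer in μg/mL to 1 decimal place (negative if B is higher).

Regimen A: f = (1/2)^(88/40) ≈ 0.2176; Cmin,ss = (934/219)·f/(1−f) ≈ 1.186 μg/mL.
Regimen B: f = (1/2)^(143/40) ≈ 0.0839; Cmin,ss = (495/219)·f/(1−f) ≈ 0.207 μg/mL.
Difference ≈ 1.186 − 0.207 ≈ 0.979 μg/mL.

1.0 μg/mL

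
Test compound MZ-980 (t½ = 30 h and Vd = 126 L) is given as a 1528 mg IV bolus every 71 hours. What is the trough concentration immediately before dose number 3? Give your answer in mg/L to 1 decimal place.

2.8 mg/L

f = (1/2)^(τ/t½) = (1/2)^(71/30) ≈ 0.1939.
C₀ = D/Vd = 1528/126 ≈ 12.127 mg/L.
Before the 3rd dose, 2 doses have been given. Superposition: Cmin = C₀·(f + f²).
≈ 12.127 × (0.1939 + 0.0376) ≈ 12.127 × 0.2315 ≈ 2.807 mg/L.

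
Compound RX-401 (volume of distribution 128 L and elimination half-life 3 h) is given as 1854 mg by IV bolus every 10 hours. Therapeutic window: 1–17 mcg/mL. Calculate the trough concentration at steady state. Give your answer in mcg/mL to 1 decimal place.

1.6 mcg/mL

k = ln2/t½ = ln2/3 ≈ 0.231049 h⁻¹; fraction remaining f = e^(−kτ) = e^(−0.231049×10) ≈ 0.0992.
At steady state, accumulation factor R = 1/(1 − e^(−kτ)) ≈ 1.1101.
Single-dose peak C₀ = D/Vd = 1854/128 ≈ 14.484 mcg/mL.
Steady-state peak Cmax,ss = C₀·R ≈ 14.484 × 1.1101 ≈ 16.079 mcg/mL.
Steady-state trough Cmin,ss = Cmax,ss·f ≈ 16.079 × 0.0992 ≈ 1.595 mcg/mL.
Trough 1.6 mcg/mL vs MEC 1 mcg/mL: adequate.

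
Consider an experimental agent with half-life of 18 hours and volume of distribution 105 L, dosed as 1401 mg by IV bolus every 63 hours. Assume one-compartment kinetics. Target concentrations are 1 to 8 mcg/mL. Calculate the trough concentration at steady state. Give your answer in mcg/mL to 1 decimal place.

1.3 mcg/mL

τ/t½ = 63/18 ≈ 3.5, so fraction remaining f = (1/2)^(63/18) ≈ 0.0884.
At steady state, accumulation factor R = 1/(1 − e^(−kτ)) ≈ 1.0970.
Each bolus raises the concentration by D/Vd = 1401/105 ≈ 13.343 mcg/mL.
Cmax,ss = C₀/(1 − f) ≈ 13.343/0.9116 ≈ 14.637 mcg/mL.
Steady-state trough Cmin,ss = Cmax,ss·f ≈ 14.637 × 0.0884 ≈ 1.294 mcg/mL.
Trough 1.3 mcg/mL vs MEC 1 mcg/mL: adequate.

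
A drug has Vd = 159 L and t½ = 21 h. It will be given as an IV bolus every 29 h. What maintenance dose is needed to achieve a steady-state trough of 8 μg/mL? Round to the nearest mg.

τ/t½ = 29/21 ≈ 1.381, so f = (1/2)^(29/21) ≈ 0.383965.
Cmin,ss = (D/Vd)·f/(1−f), so D = Cmin,ss·Vd·(1−f)/f.
D = 8 × 159 × (1−f)/f ≈ 8 × 159 × 1.60440 ≈ 2040.80 mg.

2041 mg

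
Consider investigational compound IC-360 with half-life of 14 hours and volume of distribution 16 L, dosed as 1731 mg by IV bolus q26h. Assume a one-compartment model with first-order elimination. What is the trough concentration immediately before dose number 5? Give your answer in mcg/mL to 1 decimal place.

f = (1/2)^(τ/t½) = (1/2)^(26/14) ≈ 0.2760.
C₀ = D/Vd = 1731/16 ≈ 108.188 mcg/mL.
Before the 5th dose, 4 doses have been given. Superposition: Cmin = C₀·(f + f² + … + f^4).
≈ 108.188 × (0.2760 + 0.0762 + 0.0210 + 0.0058) ≈ 108.188 × 0.3790 ≈ 41.003 mcg/mL.

41.0 mcg/mL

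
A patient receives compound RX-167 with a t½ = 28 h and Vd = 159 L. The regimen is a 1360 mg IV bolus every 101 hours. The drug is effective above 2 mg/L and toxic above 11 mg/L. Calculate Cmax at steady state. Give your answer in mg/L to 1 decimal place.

9.3 mg/L

τ/t½ = 101/28 ≈ 3.6071, so fraction remaining f = (1/2)^(101/28) ≈ 0.0821.
At steady state, accumulation factor R = 1/(1 − e^(−kτ)) ≈ 1.0894.
Each bolus raises the concentration by D/Vd = 1360/159 ≈ 8.553 mg/L.
Cmax,ss = C₀/(1 − f) ≈ 8.553/0.9179 ≈ 9.318 mg/L.
Peak 9.3 mg/L vs MTC 11 mg/L: below toxic threshold.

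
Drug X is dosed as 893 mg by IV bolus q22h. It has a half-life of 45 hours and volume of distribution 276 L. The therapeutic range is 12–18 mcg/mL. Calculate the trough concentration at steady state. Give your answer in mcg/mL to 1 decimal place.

8.0 mcg/mL

k = ln2/t½ = ln2/45 ≈ 0.015403 h⁻¹; fraction remaining f = e^(−kτ) = e^(−0.015403×22) ≈ 0.7126.
Single-dose peak C₀ = D/Vd = 893/276 ≈ 3.236 mcg/mL.
Steady-state trough Cmin,ss = C₀·f/(1−f) ≈ 3.236 × 0.7126/0.2874 ≈ 8.024 mcg/mL.
Trough 8.0 mcg/mL vs MEC 12 mcg/mL: subtherapeutic.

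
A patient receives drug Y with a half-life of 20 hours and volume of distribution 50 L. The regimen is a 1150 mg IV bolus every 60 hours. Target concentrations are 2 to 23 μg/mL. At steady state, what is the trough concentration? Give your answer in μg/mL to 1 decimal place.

3.3 μg/mL

τ = 60 h = 3 half-lives, so f = (1/2)^3 = 0.125.
At steady state, R = 1/(1 − 0.125) = 8/7.
Single-dose peak C₀ = D/Vd = 1150/50 = 23 μg/mL.
Steady-state peak Cmax,ss = C₀·R = 23 × 8/7 ≈ 26.286 μg/mL.
Steady-state trough Cmin,ss = Cmax,ss·f ≈ 26.286 × 0.125 ≈ 3.286 μg/mL.
Trough 3.3 μg/mL vs MEC 2 μg/mL: adequate.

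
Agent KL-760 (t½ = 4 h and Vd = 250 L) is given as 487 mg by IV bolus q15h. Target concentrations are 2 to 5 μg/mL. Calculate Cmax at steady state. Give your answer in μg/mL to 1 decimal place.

k = ln2/t½ = ln2/4 ≈ 0.173287 h⁻¹; fraction remaining f = e^(−kτ) = e^(−0.173287×15) ≈ 0.0743.
At steady state, accumulation factor R = 1/(1 − e^(−kτ)) ≈ 1.0803.
Single-dose peak C₀ = D/Vd = 487/250 ≈ 1.948 μg/mL.
Steady-state peak Cmax,ss = C₀·R ≈ 1.948 × 1.0803 ≈ 2.104 μg/mL.
Peak 2.1 μg/mL vs MTC 5 μg/mL: below toxic threshold.

2.1 μg/mL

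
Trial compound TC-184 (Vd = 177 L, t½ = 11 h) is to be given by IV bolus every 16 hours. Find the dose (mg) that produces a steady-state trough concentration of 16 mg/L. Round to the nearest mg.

τ/t½ = 16/11 ≈ 1.4545, so f = (1/2)^(16/11) ≈ 0.364870.
Cmin,ss = (D/Vd)·f/(1−f), so D = Cmin,ss·Vd·(1−f)/f.
D = 16 × 177 × (1−f)/f ≈ 16 × 177 × 1.74070 ≈ 4929.66 mg.

4930 mg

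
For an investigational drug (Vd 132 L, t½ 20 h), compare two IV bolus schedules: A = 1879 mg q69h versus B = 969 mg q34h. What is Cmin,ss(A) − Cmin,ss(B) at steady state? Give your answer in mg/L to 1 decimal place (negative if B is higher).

Regimen A: f = (1/2)^(69/20) ≈ 0.0915; Cmin,ss = (1879/132)·f/(1−f) ≈ 1.434 mg/L.
Regimen B: f = (1/2)^(34/20) ≈ 0.3078; Cmin,ss = (969/132)·f/(1−f) ≈ 3.264 mg/L.
Difference ≈ 1.434 − 3.264 ≈ -1.830 mg/L.

-1.8 mg/L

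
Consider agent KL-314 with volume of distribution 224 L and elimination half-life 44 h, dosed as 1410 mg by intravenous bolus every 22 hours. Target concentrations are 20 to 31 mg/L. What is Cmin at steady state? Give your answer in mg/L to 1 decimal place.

τ/t½ = 22/44 ≈ 0.5, so fraction remaining f = (1/2)^(22/44) ≈ 0.7071.
Each bolus raises the concentration by D/Vd = 1410/224 ≈ 6.295 mg/L.
Steady-state trough Cmin,ss = C₀·f/(1−f) ≈ 6.295 × 0.7071/0.2929 ≈ 15.197 mg/L.
Trough 15.2 mg/L vs MEC 20 mg/L: subtherapeutic.

15.2 mg/L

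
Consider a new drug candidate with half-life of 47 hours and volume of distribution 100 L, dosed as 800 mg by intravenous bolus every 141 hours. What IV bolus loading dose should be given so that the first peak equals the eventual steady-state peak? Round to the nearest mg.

914 mg

f = (1/2)^(141/47) ≈ 0.125000; accumulation ratio R = 1/(1−f) ≈ 1.14286.
Loading dose to hit Cmax,ss on first dose: D_load = D_maint·R ≈ 800 × 1.14286 ≈ 914.29 mg.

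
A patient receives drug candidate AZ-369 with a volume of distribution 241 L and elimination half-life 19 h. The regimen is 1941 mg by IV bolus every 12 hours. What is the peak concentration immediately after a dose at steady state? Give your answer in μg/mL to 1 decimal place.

τ/t½ = 12/19 ≈ 0.63158, so fraction remaining f = (1/2)^(12/19) ≈ 0.6455.
At steady state, accumulation factor R = 1/(1 − e^(−kτ)) ≈ 2.8209.
Single-dose peak C₀ = D/Vd = 1941/241 ≈ 8.054 μg/mL.
Cmax,ss = C₀/(1 − f) ≈ 8.054/0.3545 ≈ 22.719 μg/mL.

22.7 μg/mL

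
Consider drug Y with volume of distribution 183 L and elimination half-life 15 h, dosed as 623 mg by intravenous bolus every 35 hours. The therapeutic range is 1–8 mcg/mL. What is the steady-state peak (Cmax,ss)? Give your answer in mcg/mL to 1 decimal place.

τ/t½ = 35/15 ≈ 2.3333, so fraction remaining f = (1/2)^(35/15) ≈ 0.1984.
At steady state, accumulation factor R = 1/(1 − e^(−kτ)) ≈ 1.2475.
Single-dose peak C₀ = D/Vd = 623/183 ≈ 3.404 mcg/mL.
Cmax,ss = C₀/(1 − f) ≈ 3.404/0.8016 ≈ 4.247 mcg/mL.
Peak 4.2 mcg/mL vs MTC 8 mcg/mL: below toxic threshold.

4.2 mcg/mL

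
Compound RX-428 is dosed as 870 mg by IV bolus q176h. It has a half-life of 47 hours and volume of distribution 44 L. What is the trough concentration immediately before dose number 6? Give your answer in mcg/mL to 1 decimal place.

f = (1/2)^(τ/t½) = (1/2)^(176/47) ≈ 0.0746.
C₀ = D/Vd = 870/44 ≈ 19.773 mcg/mL.
Before the 6th dose, 5 doses have been given. Superposition: Cmin = C₀·(f + f² + … + f^5).
≈ 19.773 × (0.0746 + 0.0056 + 0.0004 + 0.0000 + 0.0000) ≈ 19.773 × 0.0806 ≈ 1.594 mcg/mL.

1.6 mcg/mL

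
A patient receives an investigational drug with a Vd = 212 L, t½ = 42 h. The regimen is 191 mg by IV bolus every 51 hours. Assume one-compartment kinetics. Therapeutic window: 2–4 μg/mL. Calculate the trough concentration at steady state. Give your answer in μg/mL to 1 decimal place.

Over one 51-h interval, 51/42 ≈ 1.2143 half-lives elapse, leaving f ≈ 0.4310 of each dose.
Accumulation ratio R = 1/(1 − f) ≈ 1/0.5690 ≈ 1.7575.
Single-dose peak C₀ = D/Vd = 191/212 ≈ 0.901 μg/mL.
Cmax,ss = C₀/(1 − f) ≈ 0.901/0.5690 ≈ 1.583 μg/mL.
Steady-state trough Cmin,ss = Cmax,ss·f ≈ 1.583 × 0.4310 ≈ 0.682 μg/mL.
Trough 0.7 μg/mL vs MEC 2 μg/mL: subtherapeutic.

0.7 μg/mL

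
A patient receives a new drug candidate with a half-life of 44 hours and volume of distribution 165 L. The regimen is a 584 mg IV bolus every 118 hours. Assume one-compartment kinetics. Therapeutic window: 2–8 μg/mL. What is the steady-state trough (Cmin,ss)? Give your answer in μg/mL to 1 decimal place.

0.7 μg/mL

τ/t½ = 118/44 ≈ 2.6818, so fraction remaining f = (1/2)^(118/44) ≈ 0.1558.
At steady state, accumulation factor R = 1/(1 − e^(−kτ)) ≈ 1.1846.
Each bolus raises the concentration by D/Vd = 584/165 ≈ 3.539 μg/mL.
Cmax,ss = C₀/(1 − f) ≈ 3.539/0.8442 ≈ 4.192 μg/mL.
One interval later, Cmin,ss = Cmax,ss·e^(−kτ) ≈ 4.192 × 0.1558 ≈ 0.653 μg/mL.
Trough 0.7 μg/mL vs MEC 2 μg/mL: subtherapeutic.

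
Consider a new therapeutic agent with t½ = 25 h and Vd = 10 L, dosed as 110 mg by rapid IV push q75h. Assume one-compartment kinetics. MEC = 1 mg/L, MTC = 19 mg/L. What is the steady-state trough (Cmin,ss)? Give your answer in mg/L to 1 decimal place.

τ = 75 h = 3 half-lives, so f = (1/2)^3 = 0.125.
Accumulation ratio R = 1/(1 − f) = 1/0.875 = 8/7.
Single-dose peak C₀ = D/Vd = 110/10 = 11 mg/L.
Steady-state peak Cmax,ss = C₀·R = 11 × 8/7 ≈ 12.571 mg/L.
Steady-state trough Cmin,ss = Cmax,ss·f ≈ 12.571 × 0.125 ≈ 1.571 mg/L.
Trough 1.6 mg/L vs MEC 1 mg/L: adequate.

1.6 mg/L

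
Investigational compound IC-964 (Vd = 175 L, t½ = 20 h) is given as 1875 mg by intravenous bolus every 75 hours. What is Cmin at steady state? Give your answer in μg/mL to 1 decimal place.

0.9 μg/mL

k = ln2/t½ = ln2/20 ≈ 0.034657 h⁻¹; fraction remaining f = e^(−kτ) = e^(−0.034657×75) ≈ 0.0743.
Single-dose peak C₀ = D/Vd = 1875/175 ≈ 10.714 μg/mL.
Steady-state trough Cmin,ss = C₀·f/(1−f) ≈ 10.714 × 0.0743/0.9257 ≈ 0.860 μg/mL.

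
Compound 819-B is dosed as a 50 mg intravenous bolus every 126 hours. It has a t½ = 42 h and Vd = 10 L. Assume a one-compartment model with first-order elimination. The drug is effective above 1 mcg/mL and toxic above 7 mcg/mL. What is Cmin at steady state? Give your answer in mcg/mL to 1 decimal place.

0.7 mcg/mL

The dosing interval is 3 half-lives, so f = 2^(−3) = 0.125.
At steady state, R = 1/(1 − 0.125) = 8/7.
Single-dose peak C₀ = D/Vd = 50/10 = 5 mcg/mL.
Steady-state peak Cmax,ss = C₀·R = 5 × 8/7 ≈ 5.714 mcg/mL.
Steady-state trough Cmin,ss = Cmax,ss·f ≈ 5.714 × 0.125 ≈ 0.714 mcg/mL.
Trough 0.7 mcg/mL vs MEC 1 mcg/mL: subtherapeutic.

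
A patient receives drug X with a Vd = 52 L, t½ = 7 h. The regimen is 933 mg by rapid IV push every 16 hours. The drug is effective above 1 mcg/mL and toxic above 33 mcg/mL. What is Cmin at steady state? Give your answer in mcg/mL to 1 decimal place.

τ/t½ = 16/7 ≈ 2.2857, so fraction remaining f = (1/2)^(16/7) ≈ 0.2051.
Single-dose peak C₀ = D/Vd = 933/52 ≈ 17.942 mcg/mL.
Steady-state trough Cmin,ss = C₀·f/(1−f) ≈ 17.942 × 0.2051/0.7949 ≈ 4.629 mcg/mL.
Trough 4.6 mcg/mL vs MEC 1 mcg/mL: adequate.

4.6 mcg/mL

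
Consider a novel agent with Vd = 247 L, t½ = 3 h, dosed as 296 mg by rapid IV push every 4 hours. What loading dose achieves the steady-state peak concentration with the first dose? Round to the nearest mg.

f = (1/2)^(4/3) ≈ 0.396850; accumulation ratio R = 1/(1−f) ≈ 1.65796.
Loading dose to hit Cmax,ss on first dose: D_load = D_maint·R ≈ 296 × 1.65796 ≈ 490.76 mg.

491 mg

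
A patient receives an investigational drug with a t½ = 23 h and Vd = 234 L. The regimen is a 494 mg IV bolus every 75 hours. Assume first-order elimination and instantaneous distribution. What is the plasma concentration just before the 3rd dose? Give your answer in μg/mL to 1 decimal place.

f = (1/2)^(τ/t½) = (1/2)^(75/23) ≈ 0.1043.
C₀ = D/Vd = 494/234 ≈ 2.111 μg/mL.
Before the 3rd dose, 2 doses have been given. Superposition: Cmin = C₀·(f + f²).
≈ 2.111 × (0.1043 + 0.0109) ≈ 2.111 × 0.1152 ≈ 0.243 μg/mL.

0.2 μg/mL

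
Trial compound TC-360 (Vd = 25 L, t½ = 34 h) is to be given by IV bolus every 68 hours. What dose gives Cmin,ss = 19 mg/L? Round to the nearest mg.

1425 mg

τ/t½ = 68/34 ≈ 2, so f = (1/2)^(68/34) ≈ 0.250000.
Cmin,ss = (D/Vd)·f/(1−f), so D = Cmin,ss·Vd·(1−f)/f.
D = 19 × 25 × (1−f)/f ≈ 19 × 25 × 3.00000 ≈ 1425.00 mg.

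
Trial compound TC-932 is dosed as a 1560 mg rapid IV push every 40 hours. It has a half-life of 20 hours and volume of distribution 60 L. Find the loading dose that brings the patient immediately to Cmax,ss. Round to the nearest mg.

2080 mg

f = (1/2)^(40/20) ≈ 0.250000; accumulation ratio R = 1/(1−f) ≈ 1.33333.
Loading dose to hit Cmax,ss on first dose: D_load = D_maint·R ≈ 1560 × 1.33333 ≈ 2079.99 mg.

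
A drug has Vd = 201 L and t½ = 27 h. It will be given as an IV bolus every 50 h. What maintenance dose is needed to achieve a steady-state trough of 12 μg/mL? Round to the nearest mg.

6294 mg

τ/t½ = 50/27 ≈ 1.8519, so f = (1/2)^(50/27) ≈ 0.277037.
Cmin,ss = (D/Vd)·f/(1−f), so D = Cmin,ss·Vd·(1−f)/f.
D = 12 × 201 × (1−f)/f ≈ 12 × 201 × 2.60963 ≈ 6294.43 mg.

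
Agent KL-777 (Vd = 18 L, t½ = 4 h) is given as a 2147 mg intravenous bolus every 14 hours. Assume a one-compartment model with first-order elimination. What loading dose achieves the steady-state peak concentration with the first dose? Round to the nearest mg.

2355 mg

f = (1/2)^(14/4) ≈ 0.088388; accumulation ratio R = 1/(1−f) ≈ 1.09696.
Loading dose to hit Cmax,ss on first dose: D_load = D_maint·R ≈ 2147 × 1.09696 ≈ 2355.17 mg.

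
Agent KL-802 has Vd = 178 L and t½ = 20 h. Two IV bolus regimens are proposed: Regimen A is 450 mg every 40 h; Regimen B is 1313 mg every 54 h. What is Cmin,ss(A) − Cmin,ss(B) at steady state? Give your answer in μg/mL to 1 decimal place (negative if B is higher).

Regimen A: f = (1/2)^(40/20) ≈ 0.2500; Cmin,ss = (450/178)·f/(1−f) ≈ 0.843 μg/mL.
Regimen B: f = (1/2)^(54/20) ≈ 0.1539; Cmin,ss = (1313/178)·f/(1−f) ≈ 1.342 μg/mL.
Difference ≈ 0.843 − 1.342 ≈ -0.499 μg/mL.

-0.5 μg/mL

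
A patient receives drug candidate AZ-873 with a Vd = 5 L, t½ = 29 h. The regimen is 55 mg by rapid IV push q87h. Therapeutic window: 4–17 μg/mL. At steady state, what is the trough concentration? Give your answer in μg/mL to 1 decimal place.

1.6 μg/mL

τ = 87 h = 3 half-lives, so f = (1/2)^3 = 0.125.
At steady state, R = 1/(1 − 0.125) = 8/7.
Single-dose peak C₀ = D/Vd = 55/5 = 11 μg/mL.
Steady-state peak Cmax,ss = C₀·R = 11 × 8/7 ≈ 12.571 μg/mL.
Steady-state trough Cmin,ss = Cmax,ss·f ≈ 12.571 × 0.125 ≈ 1.571 μg/mL.
Trough 1.6 μg/mL vs MEC 4 μg/mL: subtherapeutic.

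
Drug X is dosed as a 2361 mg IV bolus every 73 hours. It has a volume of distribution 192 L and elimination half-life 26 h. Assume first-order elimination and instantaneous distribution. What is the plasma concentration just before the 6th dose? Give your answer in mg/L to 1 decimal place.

f = (1/2)^(τ/t½) = (1/2)^(73/26) ≈ 0.1428.
C₀ = D/Vd = 2361/192 ≈ 12.297 mg/L.
Before the 6th dose, 5 doses have been given. Superposition: Cmin = C₀·(f + f² + … + f^5).
≈ 12.297 × (0.1428 + 0.0204 + 0.0029 + 0.0004 + 0.0001) ≈ 12.297 × 0.1666 ≈ 2.049 mg/L.

2.0 mg/L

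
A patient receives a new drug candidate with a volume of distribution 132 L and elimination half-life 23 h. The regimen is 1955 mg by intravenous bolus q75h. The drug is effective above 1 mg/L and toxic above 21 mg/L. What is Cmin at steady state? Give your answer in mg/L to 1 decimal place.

1.7 mg/L

τ/t½ = 75/23 ≈ 3.2609, so fraction remaining f = (1/2)^(75/23) ≈ 0.1043.
Accumulation ratio R = 1/(1 − f) ≈ 1/0.8957 ≈ 1.1164.
Single-dose peak C₀ = D/Vd = 1955/132 ≈ 14.811 mg/L.
Cmax,ss = C₀/(1 − f) ≈ 14.811/0.8957 ≈ 16.536 mg/L.
One interval later, Cmin,ss = Cmax,ss·e^(−kτ) ≈ 16.536 × 0.1043 ≈ 1.725 mg/L.
Trough 1.7 mg/L vs MEC 1 mg/L: adequate.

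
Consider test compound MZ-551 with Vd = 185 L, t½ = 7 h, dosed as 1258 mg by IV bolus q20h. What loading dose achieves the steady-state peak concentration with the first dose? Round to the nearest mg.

1459 mg

f = (1/2)^(20/7) ≈ 0.138011; accumulation ratio R = 1/(1−f) ≈ 1.16011.
Loading dose to hit Cmax,ss on first dose: D_load = D_maint·R ≈ 1258 × 1.16011 ≈ 1459.42 mg.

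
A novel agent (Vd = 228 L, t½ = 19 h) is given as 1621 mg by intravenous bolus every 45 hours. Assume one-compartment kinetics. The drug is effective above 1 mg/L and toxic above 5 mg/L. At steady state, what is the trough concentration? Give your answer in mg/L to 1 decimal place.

Over one 45-h interval, 45/19 ≈ 2.3684 half-lives elapse, leaving f ≈ 0.1937 of each dose.
Single-dose peak C₀ = D/Vd = 1621/228 ≈ 7.110 mg/L.
Steady-state trough Cmin,ss = C₀·f/(1−f) ≈ 7.110 × 0.1937/0.8063 ≈ 1.708 mg/L.
Trough 1.7 mg/L vs MEC 1 mg/L: adequate.

1.7 mg/L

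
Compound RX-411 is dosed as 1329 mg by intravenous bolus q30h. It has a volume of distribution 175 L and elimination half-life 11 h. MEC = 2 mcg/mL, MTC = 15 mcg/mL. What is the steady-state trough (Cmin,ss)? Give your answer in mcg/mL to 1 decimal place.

1.4 mcg/mL

τ/t½ = 30/11 ≈ 2.7273, so fraction remaining f = (1/2)^(30/11) ≈ 0.1510.
At steady state, accumulation factor R = 1/(1 − e^(−kτ)) ≈ 1.1779.
Each bolus raises the concentration by D/Vd = 1329/175 ≈ 7.594 mcg/mL.
Steady-state peak Cmax,ss = C₀·R ≈ 7.594 × 1.1779 ≈ 8.945 mcg/mL.
Steady-state trough Cmin,ss = Cmax,ss·f ≈ 8.945 × 0.1510 ≈ 1.351 mcg/mL.
Trough 1.4 mcg/mL vs MEC 2 mcg/mL: subtherapeutic.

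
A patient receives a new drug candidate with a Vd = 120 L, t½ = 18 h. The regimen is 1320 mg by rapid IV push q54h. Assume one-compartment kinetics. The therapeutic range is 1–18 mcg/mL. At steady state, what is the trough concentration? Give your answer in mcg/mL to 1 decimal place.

1.6 mcg/mL

The dosing interval is 3 half-lives, so f = 2^(−3) = 0.125.
Accumulation ratio R = 1/(1 − f) = 1/0.875 = 8/7.
Single-dose peak C₀ = D/Vd = 1320/120 = 11 mcg/mL.
Steady-state peak Cmax,ss = C₀·R = 11 × 8/7 ≈ 12.571 mcg/mL.
Steady-state trough Cmin,ss = Cmax,ss·f ≈ 12.571 × 0.125 ≈ 1.571 mcg/mL.
Trough 1.6 mcg/mL vs MEC 1 mcg/mL: adequate.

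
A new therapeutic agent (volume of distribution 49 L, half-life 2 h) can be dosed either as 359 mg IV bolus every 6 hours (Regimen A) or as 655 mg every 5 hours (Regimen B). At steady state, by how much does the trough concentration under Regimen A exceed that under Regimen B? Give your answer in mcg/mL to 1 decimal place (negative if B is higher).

-1.8 mcg/mL

Regimen A: f = (1/2)^(6/2) ≈ 0.1250; Cmin,ss = (359/49)·f/(1−f) ≈ 1.047 mcg/mL.
Regimen B: f = (1/2)^(5/2) ≈ 0.1768; Cmin,ss = (655/49)·f/(1−f) ≈ 2.871 mcg/mL.
Difference ≈ 1.047 − 2.871 ≈ -1.824 mcg/mL.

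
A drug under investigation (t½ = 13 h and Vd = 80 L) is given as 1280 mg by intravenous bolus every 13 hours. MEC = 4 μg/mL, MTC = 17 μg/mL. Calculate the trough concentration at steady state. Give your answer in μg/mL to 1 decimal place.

16.0 μg/mL

τ = 13 h = 1 half-life, so f = (1/2)^1 = 0.5.
At steady state, R = 1/(1 − 0.5) = 2/1.
Single-dose peak C₀ = D/Vd = 1280/80 = 16 μg/mL.
Steady-state peak Cmax,ss = C₀·R = 16 × 2/1 ≈ 32.000 μg/mL.
Steady-state trough Cmin,ss = Cmax,ss·f ≈ 32.000 × 0.5 ≈ 16.000 μg/mL.
Trough 16.0 μg/mL vs MEC 4 μg/mL: adequate.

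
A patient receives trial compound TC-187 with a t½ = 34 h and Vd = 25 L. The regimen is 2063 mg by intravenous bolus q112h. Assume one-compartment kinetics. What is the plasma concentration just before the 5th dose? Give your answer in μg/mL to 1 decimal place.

9.4 μg/mL

f = (1/2)^(τ/t½) = (1/2)^(112/34) ≈ 0.1019.
C₀ = D/Vd = 2063/25 ≈ 82.520 μg/mL.
Before the 5th dose, 4 doses have been given. Superposition: Cmin = C₀·(f + f² + … + f^4).
≈ 82.520 × (0.1019 + 0.0104 + 0.0011 + 0.0001) ≈ 82.520 × 0.1135 ≈ 9.366 μg/mL.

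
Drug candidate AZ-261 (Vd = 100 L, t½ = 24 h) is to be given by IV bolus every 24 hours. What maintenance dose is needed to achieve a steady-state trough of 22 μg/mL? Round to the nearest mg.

τ/t½ = 24/24 ≈ 1, so f = (1/2)^(24/24) ≈ 0.500000.
Cmin,ss = (D/Vd)·f/(1−f), so D = Cmin,ss·Vd·(1−f)/f.
D = 22 × 100 × (1−f)/f ≈ 22 × 100 × 1.00000 ≈ 2200.00 mg.

2200 mg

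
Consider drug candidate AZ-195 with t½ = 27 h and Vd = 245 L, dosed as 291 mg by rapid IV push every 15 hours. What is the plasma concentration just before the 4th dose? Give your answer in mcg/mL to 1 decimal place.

1.7 mcg/mL

f = (1/2)^(τ/t½) = (1/2)^(15/27) ≈ 0.6804.
C₀ = D/Vd = 291/245 ≈ 1.188 mcg/mL.
Before the 4th dose, 3 doses have been given. Superposition: Cmin = C₀·(f + f² + … + f^3).
≈ 1.188 × (0.6804 + 0.4629 + 0.3150) ≈ 1.188 × 1.4583 ≈ 1.732 mcg/mL.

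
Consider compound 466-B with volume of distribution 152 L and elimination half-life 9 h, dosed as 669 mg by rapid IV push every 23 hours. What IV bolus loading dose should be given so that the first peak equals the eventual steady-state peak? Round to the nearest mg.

806 mg

f = (1/2)^(23/9) ≈ 0.170099; accumulation ratio R = 1/(1−f) ≈ 1.20496.
Loading dose to hit Cmax,ss on first dose: D_load = D_maint·R ≈ 669 × 1.20496 ≈ 806.12 mg.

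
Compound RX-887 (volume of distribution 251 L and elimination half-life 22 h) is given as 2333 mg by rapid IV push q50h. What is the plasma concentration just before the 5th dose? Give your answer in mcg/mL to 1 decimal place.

f = (1/2)^(τ/t½) = (1/2)^(50/22) ≈ 0.2069.
C₀ = D/Vd = 2333/251 ≈ 9.295 mcg/mL.
Before the 5th dose, 4 doses have been given. Superposition: Cmin = C₀·(f + f² + … + f^4).
≈ 9.295 × (0.2069 + 0.0428 + 0.0089 + 0.0018) ≈ 9.295 × 0.2604 ≈ 2.420 mcg/mL.

2.4 mcg/mL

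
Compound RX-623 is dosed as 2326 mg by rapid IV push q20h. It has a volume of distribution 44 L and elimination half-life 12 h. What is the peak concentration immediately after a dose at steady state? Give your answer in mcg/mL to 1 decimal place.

77.2 mcg/mL

Over one 20-h interval, 20/12 ≈ 1.6667 half-lives elapse, leaving f ≈ 0.3150 of each dose.
At steady state, accumulation factor R = 1/(1 − e^(−kτ)) ≈ 1.4599.
Single-dose peak C₀ = D/Vd = 2326/44 ≈ 52.864 mcg/mL.
Steady-state peak Cmax,ss = C₀·R ≈ 52.864 × 1.4599 ≈ 77.176 mcg/mL.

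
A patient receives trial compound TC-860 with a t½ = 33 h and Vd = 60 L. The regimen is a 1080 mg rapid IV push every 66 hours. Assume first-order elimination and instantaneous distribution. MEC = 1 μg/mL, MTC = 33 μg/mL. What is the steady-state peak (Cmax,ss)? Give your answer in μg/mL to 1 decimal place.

τ = 66 h = 2 half-lives, so f = (1/2)^2 = 0.25.
At steady state, R = 1/(1 − 0.25) = 4/3.
Single-dose peak C₀ = D/Vd = 1080/60 = 18 μg/mL.
Steady-state peak Cmax,ss = C₀·R = 18 × 4/3 ≈ 24.000 μg/mL.
Peak 24.0 μg/mL vs MTC 33 μg/mL: below toxic threshold.

24.0 μg/mL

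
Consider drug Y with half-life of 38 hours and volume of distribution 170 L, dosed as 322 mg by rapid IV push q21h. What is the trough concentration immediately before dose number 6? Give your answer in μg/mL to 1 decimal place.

f = (1/2)^(τ/t½) = (1/2)^(21/38) ≈ 0.6818.
C₀ = D/Vd = 322/170 ≈ 1.894 μg/mL.
Before the 6th dose, 5 doses have been given. Superposition: Cmin = C₀·(f + f² + … + f^5).
≈ 1.894 × (0.6818 + 0.4649 + 0.3169 + 0.2161 + 0.1473) ≈ 1.894 × 1.8270 ≈ 3.460 μg/mL.

3.5 μg/mL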